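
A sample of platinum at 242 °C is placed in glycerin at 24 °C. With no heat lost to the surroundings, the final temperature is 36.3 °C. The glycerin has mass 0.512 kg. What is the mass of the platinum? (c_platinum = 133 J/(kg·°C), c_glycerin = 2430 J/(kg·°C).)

|Q_platinum| = |Q_glycerin|:
m×133×(242 − 36.3) = 0.512×2430×(36.3 − 24)
27358 m = 15303  ⇒  m ≈ 0.5594 kg

m ≈ 0.559 kg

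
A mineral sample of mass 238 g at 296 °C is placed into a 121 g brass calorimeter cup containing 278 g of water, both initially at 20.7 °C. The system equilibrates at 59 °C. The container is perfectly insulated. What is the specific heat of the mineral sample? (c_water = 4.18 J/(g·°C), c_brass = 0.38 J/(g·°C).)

c ≈ 0.82 J/(g·°C)

Heat gained plus heat lost sum to zero:
238×c×(59 − 296) + 278×4.18×(59 − 20.7) + 121×0.38×(59 − 20.7) = 0
-56406 c = -46267
c = -46267/-56406 ≈ 0.8203 J/(g·°C)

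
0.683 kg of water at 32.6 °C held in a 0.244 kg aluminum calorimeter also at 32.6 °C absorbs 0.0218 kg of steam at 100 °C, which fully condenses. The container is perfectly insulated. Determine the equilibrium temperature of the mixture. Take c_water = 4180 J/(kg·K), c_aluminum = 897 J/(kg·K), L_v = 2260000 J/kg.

Sum of m c ΔT and latent-heat terms is zero:
steam→water at 100 °C releases m L_v = 0.0218×2260000 = 49268
  condensed water 100 °C→T: 91.12(T − 100)
  original water: 2854.9(T − 32.6)
  aluminum cup: 0.244×897×(T − 32.6) = 218.87(T − 32.6)
3164.9 T = 49268 + 9112.4 + 100206 = 158587
T ≈ 50.11 °C, under the boiling point, so the assumption holds.

T_f ≈ 50.1 °C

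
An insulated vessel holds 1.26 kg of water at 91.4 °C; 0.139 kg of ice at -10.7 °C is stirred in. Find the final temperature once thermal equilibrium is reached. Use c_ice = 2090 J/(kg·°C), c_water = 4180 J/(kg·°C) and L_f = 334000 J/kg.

T_f ≈ 73.8 °C

Sum of m c ΔT and latent-heat terms is zero:
warm ice to 0 °C: 0.139·2090·(0 − (-10.7)) = 3108.5
  fusion: m_ice L_f = 0.139·334000 = 46426
  meltwater 0→T: 0.139·4180·T = 581.02 T
  water: 5266.8(T − 91.4)
5847.8 T = 481386 − 49534 = 431851
T ≈ 73.85 °C — above 0 °C, consistent with complete melting.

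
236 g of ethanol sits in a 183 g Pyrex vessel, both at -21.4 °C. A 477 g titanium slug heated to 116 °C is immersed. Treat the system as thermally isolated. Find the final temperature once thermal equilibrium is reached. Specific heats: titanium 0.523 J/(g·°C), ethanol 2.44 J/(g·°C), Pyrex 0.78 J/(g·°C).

T_f ≈ 14.0 °C

Energy conservation, ΣQ = 0:
477·0.523·(T − 116) + 236·2.44·(T − (-21.4)) + 183·0.78·(T − (-21.4)) = 0
249.47(T − 116) + 575.84(T − (-21.4)) + 142.74(T − (-21.4)) = 0
968.05 T = 13561
T ≈ 14.01 °C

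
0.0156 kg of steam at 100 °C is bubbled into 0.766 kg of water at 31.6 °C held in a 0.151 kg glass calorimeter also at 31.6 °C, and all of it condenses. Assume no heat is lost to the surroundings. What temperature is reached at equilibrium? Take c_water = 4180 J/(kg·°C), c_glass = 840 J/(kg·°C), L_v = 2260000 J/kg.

T_f ≈ 43.3 °C

Energy conservation, ΣQ = 0:
latent heat released on condensation: 0.0156·2260000 = 35256; condensed water 100 °C→T: 65.21(T − 100); water warms: 0.766·4180·(T − 31.6) = 3201.9(T − 31.6); glass cup: 0.151·840·(T − 31.6) = 126.84(T − 31.6)
3393.9 T = 35256 + 6520.8 + 105188 = 146964
T ≈ 43.30 °C (< 100 °C, so full condensation is consistent).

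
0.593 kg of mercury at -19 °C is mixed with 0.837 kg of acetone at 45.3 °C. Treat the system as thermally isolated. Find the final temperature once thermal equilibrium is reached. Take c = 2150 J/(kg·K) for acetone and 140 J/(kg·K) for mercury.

T_f ≈ 42.5 °C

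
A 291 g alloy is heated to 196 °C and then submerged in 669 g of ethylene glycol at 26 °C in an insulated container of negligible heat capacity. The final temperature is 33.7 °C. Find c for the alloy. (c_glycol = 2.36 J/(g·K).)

Energy conservation, ΣQ = 0:
291×c×(33.7 − 196) + 669×2.36×(33.7 − 26) = 0
-47229 c = -12157
c = -12157/-47229 ≈ 0.2574 J/(g·K)

c ≈ 0.257 J/(g·K)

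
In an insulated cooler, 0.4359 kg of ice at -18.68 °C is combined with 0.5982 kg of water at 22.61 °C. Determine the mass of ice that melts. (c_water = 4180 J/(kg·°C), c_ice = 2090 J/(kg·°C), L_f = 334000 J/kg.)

Water can give up m c ΔT = 0.5982·4180·22.61 = 56536 J before reaching 0 °C.
Warming the ice to 0 °C takes 0.4359·2090·18.68 = 17018 J, leaving 39518 J for melting.
To melt every bit of ice: 0.4359·334000 = 145591 J.
Since 39518 < 145591 J, not all the ice melts; equilibrium is at 0 °C.
m_melt = 39518 / L_f = 0.1183 kg.

m_melted ≈ 0.118 kg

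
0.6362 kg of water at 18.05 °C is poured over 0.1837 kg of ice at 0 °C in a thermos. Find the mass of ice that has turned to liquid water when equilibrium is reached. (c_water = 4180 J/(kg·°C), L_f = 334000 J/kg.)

m_melted ≈ 0.144 kg

Cooling the water to 0 °C releases 0.6362×4180×18.05 = 48001 J.
Fully melting the ice requires m_ice L_f = 0.1837×334000 = 61356 J.
That's not enough to melt it all — equilibrium is at 0 °C with ice remaining.
Mass melted = 48001/334000 ≈ 0.1437 kg.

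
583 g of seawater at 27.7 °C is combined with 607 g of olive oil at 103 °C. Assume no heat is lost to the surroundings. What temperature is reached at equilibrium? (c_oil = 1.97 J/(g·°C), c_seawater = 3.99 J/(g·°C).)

T_f ≈ 53.3 °C

Setting the total heat transfer to zero:
607*1.97*(T − 103) + 583*3.99*(T − 27.7) = 0
(1195.8 + 2326.2) T = 1195.8*103 + 2326.2*27.7
T ≈ 53.27 °C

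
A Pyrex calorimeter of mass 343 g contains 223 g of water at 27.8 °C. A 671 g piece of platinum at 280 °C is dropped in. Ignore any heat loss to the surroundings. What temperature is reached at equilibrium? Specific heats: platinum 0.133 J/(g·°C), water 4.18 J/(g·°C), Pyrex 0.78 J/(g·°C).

T_f = Σ m_i c_i T_i / Σ m_i c_i:
T_f = (89.24×280 + 932.14×27.8 + 267.54×27.8) / (89.24 + 932.14 + 267.54)
    = 58339 / 1288.9 ≈ 45.26 °C

T_f ≈ 45.3 °C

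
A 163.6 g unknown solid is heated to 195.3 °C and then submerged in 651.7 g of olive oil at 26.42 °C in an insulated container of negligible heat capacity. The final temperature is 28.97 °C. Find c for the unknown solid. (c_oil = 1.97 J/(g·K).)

c ≈ 0.12 J/(g·K)

Let T be the final temperature. ΣQ_i = 0:
163.6×c×(28.97 − 195.3) + 651.7×1.97×(28.97 − 26.42) = 0
-27212 c = -3273.8
c = -3273.8/-27212 ≈ 0.1203 J/(g·K)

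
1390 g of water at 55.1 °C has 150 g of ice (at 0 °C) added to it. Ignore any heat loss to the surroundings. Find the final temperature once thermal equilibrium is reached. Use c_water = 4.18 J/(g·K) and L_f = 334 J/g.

Heat gained plus heat lost sum to zero:
latent heat to melt: 150·334 = 50100
  warm the meltwater: 627 T
  water: 5810.2(T − 55.1)
6437.2 T = 320142 − 50100 = 270042
T ≈ 41.95 °C — above 0 °C, consistent with complete melting.

T_f ≈ 42.0 °C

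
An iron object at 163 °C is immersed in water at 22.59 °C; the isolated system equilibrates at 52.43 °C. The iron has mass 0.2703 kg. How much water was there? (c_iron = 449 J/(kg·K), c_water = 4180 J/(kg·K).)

|Q_iron| = |Q_water|:
0.2703·449·(163 − 52.43) = m·4180·(52.43 − 22.59)
124731 m = 13419  ⇒  m ≈ 0.1076 kg

m ≈ 0.108 kg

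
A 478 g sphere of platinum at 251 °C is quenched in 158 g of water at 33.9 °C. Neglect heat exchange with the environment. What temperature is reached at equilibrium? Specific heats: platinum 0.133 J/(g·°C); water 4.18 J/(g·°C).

Let T be the final temperature. ΣQ_i = 0:
478*0.133*(T − 251) + 158*4.18*(T − 33.9) = 0
63.57(T − 251) + 660.44(T − 33.9) = 0
724.01 T = 38346
T = 38346 / 724.01 = 53 °C

T_f ≈ 53.0 °C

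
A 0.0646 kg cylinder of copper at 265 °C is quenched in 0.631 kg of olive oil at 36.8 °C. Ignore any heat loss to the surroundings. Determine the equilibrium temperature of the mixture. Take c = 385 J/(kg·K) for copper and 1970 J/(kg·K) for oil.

T_f ≈ 41.3 °C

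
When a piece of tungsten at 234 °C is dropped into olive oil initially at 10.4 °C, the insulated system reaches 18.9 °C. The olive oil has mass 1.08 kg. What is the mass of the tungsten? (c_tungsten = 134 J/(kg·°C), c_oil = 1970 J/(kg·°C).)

m ≈ 0.627 kg

|Q_tungsten| = |Q_oil|:
m×134×(234 − 18.9) = 1.08×1970×(18.9 − 10.4)
28823 m = 18085  ⇒  m ≈ 0.6274 kg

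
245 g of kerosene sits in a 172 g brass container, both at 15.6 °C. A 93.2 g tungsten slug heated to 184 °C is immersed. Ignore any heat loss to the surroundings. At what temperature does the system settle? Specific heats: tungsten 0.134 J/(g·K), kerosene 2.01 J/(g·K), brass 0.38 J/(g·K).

T_f ≈ 19.3 °C

With ΣQ=0 the equilibrium temperature is the m·c-weighted mean:
T_f = (12.49×184 + 492.45×15.6 + 65.36×15.6) / (12.49 + 492.45 + 65.36)
    = 11000 / 570.3 ≈ 19.29 °C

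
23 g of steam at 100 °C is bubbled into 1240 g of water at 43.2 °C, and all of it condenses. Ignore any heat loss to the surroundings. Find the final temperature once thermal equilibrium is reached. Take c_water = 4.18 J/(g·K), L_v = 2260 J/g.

T_f ≈ 54.1 °C

Energy conservation, ΣQ = 0:
condense steam: −23·2260 = −51980; condensate cools 100→T: 23·4.18·(T − 100) = 96.14(T − 100); water warms: 1240·4.18·(T − 43.2) = 5183.2(T − 43.2)
5279.3 T = 51980 + 9614 + 223914 = 285508
T ≈ 54.08 °C (< 100 °C, so full condensation is consistent).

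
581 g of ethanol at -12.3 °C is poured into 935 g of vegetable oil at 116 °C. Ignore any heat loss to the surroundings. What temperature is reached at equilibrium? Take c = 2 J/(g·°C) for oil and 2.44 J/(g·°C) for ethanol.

Heat lost by the oil equals heat gained by the ethanol:
935·2·(116 − T) = 581·2.44·(T − (-12.3))
1870(116 − T) = 1417.6(T − (-12.3))
3287.6 T = 199483  ⇒  T ≈ 60.68 °C

T_f ≈ 60.7 °C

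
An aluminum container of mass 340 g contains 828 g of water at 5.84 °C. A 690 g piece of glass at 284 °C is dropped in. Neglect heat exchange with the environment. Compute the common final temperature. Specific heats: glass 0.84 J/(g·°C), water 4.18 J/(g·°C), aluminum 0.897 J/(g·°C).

T_f ≈ 42.9 °C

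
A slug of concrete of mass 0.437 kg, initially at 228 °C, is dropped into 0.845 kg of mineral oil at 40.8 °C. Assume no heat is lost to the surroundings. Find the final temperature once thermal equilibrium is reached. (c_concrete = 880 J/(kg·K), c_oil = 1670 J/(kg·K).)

T_f ≈ 80.9 °C

Set heat shed by the hot body equal to heat absorbed by the cold body:
0.437*880*(228 − T) = 0.845*1670*(T − 40.8)
384.56(228 − T) = 1411.1(T − 40.8)
1795.7 T = 145255  ⇒  T ≈ 80.89 °C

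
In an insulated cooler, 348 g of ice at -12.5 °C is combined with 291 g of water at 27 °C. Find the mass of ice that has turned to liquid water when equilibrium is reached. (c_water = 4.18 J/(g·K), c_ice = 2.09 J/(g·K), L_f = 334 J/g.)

Water can give up m c ΔT = 291·4.18·27 = 32842 J before reaching 0 °C.
Warming the ice to 0 °C takes 348·2.09·12.5 = 9091.5 J, leaving 23751 J for melting.
Fully melting the ice requires m_ice L_f = 348·334 = 116232 J.
23751 J < 116232 J, so only part of the ice melts and the system sits at 0 °C.
m_melt = 23751 / L_f = 71.11 g.

m_melted ≈ 71.1 g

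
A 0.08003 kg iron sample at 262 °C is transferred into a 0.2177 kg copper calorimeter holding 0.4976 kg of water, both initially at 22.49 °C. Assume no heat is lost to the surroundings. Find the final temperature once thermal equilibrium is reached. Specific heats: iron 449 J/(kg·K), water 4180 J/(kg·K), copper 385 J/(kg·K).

T_f = Σ m_i c_i T_i / Σ m_i c_i:
T_f = (35.93*262 + 2080*22.49 + 83.81*22.49) / (35.93 + 2080 + 83.81)
    = 58078 / 2199.7 ≈ 26.40 °C

T_f ≈ 26.4 °C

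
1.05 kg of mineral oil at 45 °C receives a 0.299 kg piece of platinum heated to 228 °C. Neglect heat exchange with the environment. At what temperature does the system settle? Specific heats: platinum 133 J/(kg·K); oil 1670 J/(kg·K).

T_f ≈ 49.1 °C

Conservation of energy gives ΣQ = 0:
0.299·133·(T − 228) + 1.05·1670·(T − 45) = 0
39.77(T − 228) + 1753.5(T − 45) = 0
(39.77 + 1753.5) T = 39.77·228 + 1753.5·45
T = 87974/1793.3 ≈ 49.06 °C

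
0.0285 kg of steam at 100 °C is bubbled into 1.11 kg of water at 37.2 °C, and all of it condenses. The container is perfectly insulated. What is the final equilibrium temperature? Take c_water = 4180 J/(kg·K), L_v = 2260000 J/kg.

Let T be the final temperature. ΣQ_i = 0:
condense steam: −0.0285×2260000 = −64410; condensate cools 100→T: 0.0285×4180×(T − 100) = 119.13(T − 100); water warms: 1.11×4180×(T − 37.2) = 4639.8(T − 37.2)
4758.9 T = 64410 + 11913 + 172601 = 248924
T ≈ 52.31 °C (< 100 °C, so full condensation is consistent).

T_f ≈ 52.3 °C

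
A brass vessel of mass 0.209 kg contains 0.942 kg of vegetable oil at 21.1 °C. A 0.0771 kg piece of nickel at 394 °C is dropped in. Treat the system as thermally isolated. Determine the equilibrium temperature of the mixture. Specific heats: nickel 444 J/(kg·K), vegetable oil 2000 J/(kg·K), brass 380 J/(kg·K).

T_f ≈ 27.5 °C

Heat gained plus heat lost sum to zero:
0.0771*444*(T − 394) + 0.942*2000*(T − 21.1) + 0.209*380*(T − 21.1) = 0
1997.7 T = 54916
T = 54916/1997.7 ≈ 27.49 °C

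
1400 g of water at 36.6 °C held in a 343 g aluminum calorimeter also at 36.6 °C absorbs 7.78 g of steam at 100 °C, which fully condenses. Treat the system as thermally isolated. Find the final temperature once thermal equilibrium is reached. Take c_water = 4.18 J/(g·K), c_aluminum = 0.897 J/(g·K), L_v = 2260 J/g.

Setting the total heat transfer to zero:
condense steam: −7.78×2260 = −17583
  condensate cools 100→T: 7.78×4.18×(T − 100) = 32.52(T − 100)
  water warms: 1400×4.18×(T − 36.6) = 5852(T − 36.6)
  aluminum cup: 343×0.897×(T − 36.6) = 307.67(T − 36.6)
6192.2 T = 17583 + 3252 + 225444 = 246279
T ≈ 39.77 °C (< 100 °C, so full condensation is consistent).

T_f ≈ 39.8 °C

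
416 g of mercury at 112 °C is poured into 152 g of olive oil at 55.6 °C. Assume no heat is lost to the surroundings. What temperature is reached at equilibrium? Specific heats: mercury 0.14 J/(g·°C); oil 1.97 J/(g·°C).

T_f ≈ 64.8 °C

T_f is the heat-capacity-weighted average of the initial temperatures:
T_f = (58.24*112 + 299.44*55.6) / (58.24 + 299.44)
    = 23172 / 357.68 ≈ 64.78 °C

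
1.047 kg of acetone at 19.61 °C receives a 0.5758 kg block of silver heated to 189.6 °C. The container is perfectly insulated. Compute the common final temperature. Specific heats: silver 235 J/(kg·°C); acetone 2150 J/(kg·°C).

Heat lost by the silver equals heat gained by the acetone:
0.5758×235×(189.6 − T) = 1.047×2150×(T − 19.61)
135.31(189.6 − T) = 2251(T − 19.61)
2386.4 T = 69798  ⇒  T ≈ 29.25 °C

T_f ≈ 29.2 °C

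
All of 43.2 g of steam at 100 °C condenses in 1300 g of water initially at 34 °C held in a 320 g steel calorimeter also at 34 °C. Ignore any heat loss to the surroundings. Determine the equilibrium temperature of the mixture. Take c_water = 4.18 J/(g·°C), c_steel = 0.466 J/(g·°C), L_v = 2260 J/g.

Conservation of energy gives ΣQ = 0:
condense steam: −43.2·2260 = −97632
  condensed water 100 °C→T: 180.58(T − 100)
  original water: 5434(T − 34)
  steel cup: 320·0.466·(T − 34) = 149.12(T − 34)
5763.7 T = 97632 + 18058 + 189826 = 305516
T ≈ 53.01 °C — below 100 °C, confirming all the steam condensed.

T_f ≈ 53.0 °C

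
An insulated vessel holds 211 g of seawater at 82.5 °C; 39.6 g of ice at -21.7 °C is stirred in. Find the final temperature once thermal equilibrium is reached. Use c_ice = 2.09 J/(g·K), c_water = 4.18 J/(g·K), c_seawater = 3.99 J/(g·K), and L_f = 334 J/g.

Net heat exchanged in the isolated system is zero:
warm ice to 0 °C: 39.6·2.09·(0 − (-21.7)) = 1796
  fusion: m_ice L_f = 39.6·334 = 13226
  meltwater 0→T: 39.6·4.18·T = 165.53 T
  seawater: 841.89(T − 82.5)
1007.4 T = 69456 − 15022 = 54434
T ≈ 54.03 °C. Since T > 0 °C, the all-ice-melts assumption holds.

T_f ≈ 54.0 °C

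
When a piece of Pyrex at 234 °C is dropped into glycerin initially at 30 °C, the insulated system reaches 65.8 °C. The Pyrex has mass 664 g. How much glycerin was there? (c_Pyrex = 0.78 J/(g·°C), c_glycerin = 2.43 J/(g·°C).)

m ≈ 1000 g

Heat lost by the Pyrex = heat gained by the glycerin:
664×0.78×(234 − 65.8) = m×2.43×(65.8 − 30)
86.99 m = 87114  ⇒  m ≈ 1001 g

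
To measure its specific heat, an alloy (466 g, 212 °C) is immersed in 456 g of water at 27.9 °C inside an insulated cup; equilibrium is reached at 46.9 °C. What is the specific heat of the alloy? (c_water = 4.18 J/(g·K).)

c ≈ 0.471 J/(g·K)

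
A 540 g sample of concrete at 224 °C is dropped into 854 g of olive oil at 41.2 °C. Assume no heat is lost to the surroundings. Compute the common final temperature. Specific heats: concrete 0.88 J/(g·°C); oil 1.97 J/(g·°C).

T_f ≈ 81.5 °C

Taking heat into each body as positive, Σ m c ΔT = 0:
540×0.88×(T − 224) + 854×1.97×(T − 41.2) = 0
475.2(T − 224) + 1682.4(T − 41.2) = 0
2157.6 T = 175759
T ≈ 81.46 °C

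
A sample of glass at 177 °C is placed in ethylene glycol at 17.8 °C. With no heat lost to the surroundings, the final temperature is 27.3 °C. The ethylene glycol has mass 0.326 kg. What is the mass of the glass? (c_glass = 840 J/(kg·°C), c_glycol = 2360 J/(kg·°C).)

m ≈ 0.0581 kg

Net heat exchanged in the isolated system is zero:
m×840×(27.3 − 177) + 0.326×2360×(27.3 − 17.8) = 0
-125748 m = -7308.9
m = -7308.9/-125748 ≈ 0.05812 kg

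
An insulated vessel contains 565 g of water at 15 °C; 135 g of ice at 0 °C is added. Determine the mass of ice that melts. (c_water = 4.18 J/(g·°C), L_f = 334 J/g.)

m_melted ≈ 106 g

Heat available from the water dropping to 0 °C: 565·4.18·15 = 35426 J.
To melt every bit of ice: 135·334 = 45090 J.
Since 35426 < 45090 J, not all the ice melts; equilibrium is at 0 °C.
m_melt = 35426 / L_f = 106.1 g.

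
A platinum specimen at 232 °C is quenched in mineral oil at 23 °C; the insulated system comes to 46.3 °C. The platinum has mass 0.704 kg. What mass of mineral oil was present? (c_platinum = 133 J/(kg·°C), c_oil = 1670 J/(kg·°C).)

m ≈ 0.447 kg

|Q_platinum| = |Q_oil|:
0.704×133×(232 − 46.3) = m×1670×(46.3 − 23)
38911 m = 17387  ⇒  m ≈ 0.4469 kg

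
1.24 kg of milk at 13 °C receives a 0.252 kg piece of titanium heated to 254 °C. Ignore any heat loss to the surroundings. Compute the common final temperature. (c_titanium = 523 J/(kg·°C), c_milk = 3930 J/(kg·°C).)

T_f ≈ 19.3 °C

Energy conservation, ΣQ = 0:
0.252·523·(T − 254) + 1.24·3930·(T − 13) = 0
131.8(T − 254) + 4873.2(T − 13) = 0
(131.8 + 4873.2) T = 131.8·254 + 4873.2·13
T = 96828 / 5005 = 19.3 °C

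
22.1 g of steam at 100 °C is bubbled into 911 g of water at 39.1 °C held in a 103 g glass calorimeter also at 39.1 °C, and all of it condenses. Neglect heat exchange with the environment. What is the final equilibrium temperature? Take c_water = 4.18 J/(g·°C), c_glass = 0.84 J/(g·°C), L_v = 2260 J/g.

T_f ≈ 53.0 °C

Conservation of energy gives ΣQ = 0:
steam→water at 100 °C releases m L_v = 22.1·2260 = 49946; condensed water 100 °C→T: 92.38(T − 100); original water: 3808(T − 39.1); glass cup: 103·0.84·(T − 39.1) = 86.52(T − 39.1)
3986.9 T = 49946 + 9237.8 + 152275 = 211459
T ≈ 53.04 °C — below 100 °C, confirming all the steam condensed.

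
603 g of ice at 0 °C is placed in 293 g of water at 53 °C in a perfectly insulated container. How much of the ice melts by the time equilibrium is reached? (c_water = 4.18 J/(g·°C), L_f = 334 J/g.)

Water can give up m c ΔT = 293·4.18·53 = 64911 J before reaching 0 °C.
Melting all 603 g of ice would need 603·334 = 201402 J.
That's not enough to melt it all — equilibrium is at 0 °C with ice remaining.
m_melt = 64911 / L_f = 194.3 g.

m_melted ≈ 194 g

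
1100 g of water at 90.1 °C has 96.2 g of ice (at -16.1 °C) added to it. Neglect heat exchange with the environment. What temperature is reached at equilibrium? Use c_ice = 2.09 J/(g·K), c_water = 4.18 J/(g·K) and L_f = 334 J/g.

Conservation of energy gives ΣQ = 0:
warm ice to 0 °C: 96.2×2.09×(0 − (-16.1)) = 3237; fusion: m_ice L_f = 96.2×334 = 32131; warm the meltwater: 402.12 T; water: 4598(T − 90.1)
5000.1 T = 414280 − 35368 = 378912
T ≈ 75.78 °C. Since T > 0 °C, the all-ice-melts assumption holds.

T_f ≈ 75.8 °C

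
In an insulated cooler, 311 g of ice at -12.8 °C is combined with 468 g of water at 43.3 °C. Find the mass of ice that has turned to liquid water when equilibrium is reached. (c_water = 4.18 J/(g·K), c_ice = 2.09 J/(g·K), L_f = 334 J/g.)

Water can give up m c ΔT = 468×4.18×43.3 = 84705 J before reaching 0 °C.
Warming the ice to 0 °C takes 311×2.09×12.8 = 8319.9 J, leaving 76385 J for melting.
Fully melting the ice requires m_ice L_f = 311×334 = 103874 J.
That's not enough to melt it all — equilibrium is at 0 °C with ice remaining.
m_melt = 76385 / L_f = 228.7 g.

m_melted ≈ 229 g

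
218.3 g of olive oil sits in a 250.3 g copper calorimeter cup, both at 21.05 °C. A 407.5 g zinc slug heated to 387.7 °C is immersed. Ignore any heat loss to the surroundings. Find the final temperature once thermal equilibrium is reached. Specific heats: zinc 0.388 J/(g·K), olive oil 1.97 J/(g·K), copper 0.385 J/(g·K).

T_f ≈ 105.7 °C

Net heat exchanged in the isolated system is zero:
407.5*0.388*(T − 387.7) + 218.3*1.97*(T − 21.05) + 250.3*0.385*(T − 21.05) = 0
158.11(T − 387.7) + 430.05(T − 21.05) + 96.37(T − 21.05) = 0
(158.11 + 430.05 + 96.37) T = 158.11*387.7 + 430.05*21.05 + 96.37*21.05
T ≈ 105.74 °C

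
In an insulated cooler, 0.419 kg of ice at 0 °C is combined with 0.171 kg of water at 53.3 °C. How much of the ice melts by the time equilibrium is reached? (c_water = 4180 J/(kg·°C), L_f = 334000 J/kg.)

Heat available from the water dropping to 0 °C: 0.171×4180×53.3 = 38098 J.
Fully melting the ice requires m_ice L_f = 0.419×334000 = 139946 J.
That's not enough to melt it all — equilibrium is at 0 °C with ice remaining.
m_melted×334000 = 38098  ⇒  m_melted ≈ 0.1141 kg.

m_melted ≈ 0.114 kg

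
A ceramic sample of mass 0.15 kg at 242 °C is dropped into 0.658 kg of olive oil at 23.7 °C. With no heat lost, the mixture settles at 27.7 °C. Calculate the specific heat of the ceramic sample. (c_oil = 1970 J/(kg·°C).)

Setting the total heat transfer to zero:
0.15·c·(27.7 − 242) + 0.658·1970·(27.7 − 23.7) = 0
-32.15 c = -5185
c = -5185/-32.15 ≈ 161.3 J/(kg·°C)

c ≈ 161 J/(kg·°C)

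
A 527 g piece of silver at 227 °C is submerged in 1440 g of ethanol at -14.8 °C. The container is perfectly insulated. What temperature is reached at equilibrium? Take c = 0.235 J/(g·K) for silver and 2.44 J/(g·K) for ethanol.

T_f ≈ -6.6 °C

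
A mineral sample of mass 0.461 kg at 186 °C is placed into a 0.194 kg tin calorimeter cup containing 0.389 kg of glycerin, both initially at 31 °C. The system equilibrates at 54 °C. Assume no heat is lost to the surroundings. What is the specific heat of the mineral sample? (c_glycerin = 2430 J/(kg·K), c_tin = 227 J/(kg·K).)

c ≈ 374 J/(kg·K)

Energy conservation, ΣQ = 0:
0.461×c×(54 − 186) + 0.389×2430×(54 − 31) + 0.194×227×(54 − 31) = 0
-60.85 c = -22754
c = -22754/-60.85 ≈ 373.9 J/(kg·K)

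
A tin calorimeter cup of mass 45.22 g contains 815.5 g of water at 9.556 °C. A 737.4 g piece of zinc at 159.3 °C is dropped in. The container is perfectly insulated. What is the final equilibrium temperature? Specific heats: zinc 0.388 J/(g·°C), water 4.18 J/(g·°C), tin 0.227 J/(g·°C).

T_f is the heat-capacity-weighted average of the initial temperatures:
T_f = (286.11·159.3 + 3408.8·9.556 + 10.26·9.556) / (286.11 + 3408.8 + 10.26)
    = 78250 / 3705.2 ≈ 21.12 °C

T_f ≈ 21.1 °C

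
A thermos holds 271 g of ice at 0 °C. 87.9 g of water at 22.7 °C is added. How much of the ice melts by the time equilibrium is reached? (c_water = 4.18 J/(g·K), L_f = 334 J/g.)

Heat available from the water dropping to 0 °C: 87.9×4.18×22.7 = 8340.5 J.
To melt every bit of ice: 271×334 = 90514 J.
That's not enough to melt it all — equilibrium is at 0 °C with ice remaining.
Mass melted = 8340.5/334 ≈ 24.97 g.

m_melted ≈ 25 g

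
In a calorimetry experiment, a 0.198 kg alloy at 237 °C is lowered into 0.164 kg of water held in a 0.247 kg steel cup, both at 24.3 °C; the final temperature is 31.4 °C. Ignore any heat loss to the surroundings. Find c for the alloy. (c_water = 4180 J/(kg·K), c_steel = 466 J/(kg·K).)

Setting the total heat transfer to zero:
0.198×c×(31.4 − 237) + 0.164×4180×(31.4 − 24.3) + 0.247×466×(31.4 − 24.3) = 0
-40.71 c = -5684.4
c = -5684.4/-40.71 ≈ 139.6 J/(kg·K)

c ≈ 140 J/(kg·K)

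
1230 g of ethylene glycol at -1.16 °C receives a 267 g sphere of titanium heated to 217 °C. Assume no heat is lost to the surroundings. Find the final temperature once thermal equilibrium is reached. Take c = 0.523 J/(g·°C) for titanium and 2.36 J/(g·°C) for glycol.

T_f ≈ 8.9 °C

Set heat shed by the hot body equal to heat absorbed by the cold body:
267*0.523*(217 − T) = 1230*2.36*(T − (-1.16))
139.64(217 − T) = 2902.8(T − (-1.16))
3042.4 T = 26935  ⇒  T ≈ 8.85 °C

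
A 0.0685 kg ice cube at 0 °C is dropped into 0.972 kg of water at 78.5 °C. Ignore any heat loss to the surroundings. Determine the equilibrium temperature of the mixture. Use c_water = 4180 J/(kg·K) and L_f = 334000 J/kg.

T_f ≈ 68.1 °C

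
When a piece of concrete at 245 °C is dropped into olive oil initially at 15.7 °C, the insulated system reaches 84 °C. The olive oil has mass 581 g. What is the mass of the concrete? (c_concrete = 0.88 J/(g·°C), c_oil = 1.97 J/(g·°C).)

Setting the total heat transfer to zero:
m×0.88×(84 − 245) + 581×1.97×(84 − 15.7) = 0
-141.68 m = -78174
m = -78174/-141.68 ≈ 551.8 g

m ≈ 552 g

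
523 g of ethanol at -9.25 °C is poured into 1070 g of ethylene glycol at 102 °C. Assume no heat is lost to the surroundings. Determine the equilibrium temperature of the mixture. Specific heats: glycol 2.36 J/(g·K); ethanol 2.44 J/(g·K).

T_f = Σ m_i c_i T_i / Σ m_i c_i:
T_f = (2525.2*102 + 1276.1*(-9.25)) / (2525.2 + 1276.1)
    = 245766 / 3801.3 ≈ 64.65 °C

T_f ≈ 64.7 °C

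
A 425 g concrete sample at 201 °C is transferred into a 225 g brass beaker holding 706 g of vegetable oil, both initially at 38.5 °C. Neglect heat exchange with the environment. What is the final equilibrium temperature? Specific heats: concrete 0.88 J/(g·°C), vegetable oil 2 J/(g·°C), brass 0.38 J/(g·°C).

T_f ≈ 71.0 °C

Let T be the final temperature. ΣQ_i = 0:
425*0.88*(T − 201) + 706*2*(T − 38.5) + 225*0.38*(T − 38.5) = 0
1871.5 T = 132828
T = 132828/1871.5 ≈ 70.97 °C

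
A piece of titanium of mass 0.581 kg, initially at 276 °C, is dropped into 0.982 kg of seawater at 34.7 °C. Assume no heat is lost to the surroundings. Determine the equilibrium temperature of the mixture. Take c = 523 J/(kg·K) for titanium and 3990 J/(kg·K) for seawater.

T_f ≈ 52.1 °C

Let T be the final temperature. ΣQ_i = 0:
0.581×523×(T − 276) + 0.982×3990×(T − 34.7) = 0
(303.86 + 3918.2) T = 303.86×276 + 3918.2×34.7
T = 219827 / 4222 = 52.1 °C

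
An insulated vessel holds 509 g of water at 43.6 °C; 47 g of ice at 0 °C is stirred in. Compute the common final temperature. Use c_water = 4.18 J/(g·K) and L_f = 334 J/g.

T_f ≈ 33.2 °C

Let T be the final temperature. ΣQ_i = 0:
melt ice: 47·334 = 15698
  warm the meltwater: 196.46 T
  water: 2127.6(T − 43.6)
2324.1 T = 92764 − 15698 = 77066
T ≈ 33.16 °C. Since T > 0 °C, the all-ice-melts assumption holds.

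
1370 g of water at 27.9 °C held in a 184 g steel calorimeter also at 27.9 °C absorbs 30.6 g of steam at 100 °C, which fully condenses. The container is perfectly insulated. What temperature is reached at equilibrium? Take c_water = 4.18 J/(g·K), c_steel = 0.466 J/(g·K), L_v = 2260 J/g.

Setting the total heat transfer to zero:
steam→water at 100 °C releases m L_v = 30.6·2260 = 69156; condensed water 100 °C→T: 127.91(T − 100); water warms: 1370·4.18·(T − 27.9) = 5726.6(T − 27.9); cup: 85.74(T − 27.9)
5940.3 T = 69156 + 12791 + 162164 = 244111
T ≈ 41.09 °C — below 100 °C, confirming all the steam condensed.

T_f ≈ 41.1 °C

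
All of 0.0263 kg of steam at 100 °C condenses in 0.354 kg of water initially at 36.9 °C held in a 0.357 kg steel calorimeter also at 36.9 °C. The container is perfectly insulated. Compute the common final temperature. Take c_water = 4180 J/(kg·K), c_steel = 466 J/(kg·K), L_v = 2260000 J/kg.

Taking heat into each body as positive, Σ m c ΔT = 0:
latent heat released on condensation: 0.0263·2260000 = 59438; condensate cools 100→T: 0.0263·4180·(T − 100) = 109.93(T − 100); original water: 1479.7(T − 36.9); steel cup: 0.357·466·(T − 36.9) = 166.36(T − 36.9)
1756 T = 59438 + 10993 + 60740 = 131172
T ≈ 74.70 °C — below 100 °C, confirming all the steam condensed.

T_f ≈ 74.7 °C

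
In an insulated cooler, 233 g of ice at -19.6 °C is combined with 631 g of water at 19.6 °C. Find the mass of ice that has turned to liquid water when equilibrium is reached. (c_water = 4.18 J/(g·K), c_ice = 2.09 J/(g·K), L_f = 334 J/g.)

m_melted ≈ 126 g

Heat available from the water dropping to 0 °C: 631×4.18×19.6 = 51697 J.
Of that, 233×2.09×19.6 = 9544.6 J goes to bring the ice to 0 °C, leaving 42152 J.
Melting all 233 g of ice would need 233×334 = 77822 J.
42152 J < 77822 J, so only part of the ice melts and the system sits at 0 °C.
m_melt = 42152 / L_f = 126.2 g.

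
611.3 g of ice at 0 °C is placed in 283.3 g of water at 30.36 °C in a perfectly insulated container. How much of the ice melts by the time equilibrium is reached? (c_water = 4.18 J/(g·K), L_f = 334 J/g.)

Water can give up m c ΔT = 283.3×4.18×30.36 = 35952 J before reaching 0 °C.
To melt every bit of ice: 611.3×334 = 204174 J.
That's not enough to melt it all — equilibrium is at 0 °C with ice remaining.
Mass melted = 35952/334 ≈ 107.6 g.

m_melted ≈ 108 g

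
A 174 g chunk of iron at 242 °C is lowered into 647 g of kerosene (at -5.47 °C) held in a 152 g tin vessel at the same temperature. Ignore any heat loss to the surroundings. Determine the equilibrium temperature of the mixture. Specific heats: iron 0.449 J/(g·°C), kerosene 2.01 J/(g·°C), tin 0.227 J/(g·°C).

T_f ≈ 8.2 °C

Conservation of energy gives ΣQ = 0:
174·0.449·(T − 242) + 647·2.01·(T − (-5.47)) + 152·0.227·(T − (-5.47)) = 0
1413.1 T = 11604
T = 11604/1413.1 ≈ 8.21 °C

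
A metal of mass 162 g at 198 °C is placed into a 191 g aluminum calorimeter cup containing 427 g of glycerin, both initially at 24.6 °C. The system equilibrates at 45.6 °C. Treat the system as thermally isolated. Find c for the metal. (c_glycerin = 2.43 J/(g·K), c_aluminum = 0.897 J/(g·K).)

Conservation of energy gives ΣQ = 0:
162·c·(45.6 − 198) + 427·2.43·(45.6 − 24.6) + 191·0.897·(45.6 − 24.6) = 0
-24689 c = -25388
c = -25388/-24689 ≈ 1.028 J/(g·K)

c ≈ 1.03 J/(g·K)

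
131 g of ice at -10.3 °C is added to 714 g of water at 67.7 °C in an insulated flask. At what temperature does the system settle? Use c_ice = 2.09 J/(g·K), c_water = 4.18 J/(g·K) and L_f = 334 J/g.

Let T be the final temperature. ΣQ_i = 0:
ice -10.3→0 °C: 131×2.09×10.3 = 2820
  fusion: m_ice L_f = 131×334 = 43754
  warm the meltwater: 547.58 T
  water cools: 714×4.18×(T − 67.7) = 2984.5(T − 67.7)
3532.1 T = 202052 − 46574 = 155478
T ≈ 44.02 °C — above 0 °C, consistent with complete melting.

T_f ≈ 44.0 °C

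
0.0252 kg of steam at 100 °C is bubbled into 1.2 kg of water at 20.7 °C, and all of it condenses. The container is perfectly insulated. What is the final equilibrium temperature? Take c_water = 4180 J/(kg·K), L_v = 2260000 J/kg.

Taking heat into each body as positive, Σ m c ΔT = 0:
latent heat released on condensation: 0.0252·2260000 = 56952
  condensate cools 100→T: 0.0252·4180·(T − 100) = 105.34(T − 100)
  water warms: 1.2·4180·(T − 20.7) = 5016(T − 20.7)
5121.3 T = 56952 + 10534 + 103831 = 171317
T ≈ 33.45 °C (< 100 °C, so full condensation is consistent).

T_f ≈ 33.5 °C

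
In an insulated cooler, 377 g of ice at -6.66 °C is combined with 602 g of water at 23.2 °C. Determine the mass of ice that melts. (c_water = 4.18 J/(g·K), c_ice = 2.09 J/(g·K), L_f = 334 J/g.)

Cooling the water to 0 °C releases 602×4.18×23.2 = 58380 J.
Of that, 377×2.09×6.66 = 5247.6 J goes to bring the ice to 0 °C, leaving 53132 J.
To melt every bit of ice: 377×334 = 125918 J.
Since 53132 < 125918 J, not all the ice melts; equilibrium is at 0 °C.
m_melt = 53132 / L_f = 159.1 g.

m_melted ≈ 159 g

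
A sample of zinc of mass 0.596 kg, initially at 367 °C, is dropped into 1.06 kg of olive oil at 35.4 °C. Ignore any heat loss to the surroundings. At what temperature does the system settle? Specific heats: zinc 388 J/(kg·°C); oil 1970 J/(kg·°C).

Net heat exchanged in the isolated system is zero:
0.596×388×(T − 367) + 1.06×1970×(T − 35.4) = 0
231.25(T − 367) + 2088.2(T − 35.4) = 0
2319.4 T = 158790
T ≈ 68.46 °C

T_f ≈ 68.5 °C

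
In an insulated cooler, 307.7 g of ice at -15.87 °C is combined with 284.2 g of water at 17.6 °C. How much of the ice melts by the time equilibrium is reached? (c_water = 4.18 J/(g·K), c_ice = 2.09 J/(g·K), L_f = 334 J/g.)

m_melted ≈ 32 g

Cooling the water to 0 °C releases 284.2×4.18×17.6 = 20908 J.
Warming the ice to 0 °C takes 307.7×2.09×15.87 = 10206 J, leaving 10702 J for melting.
To melt every bit of ice: 307.7×334 = 102772 J.
Since 10702 < 102772 J, not all the ice melts; equilibrium is at 0 °C.
m_melt = 10702 / L_f = 32.04 g.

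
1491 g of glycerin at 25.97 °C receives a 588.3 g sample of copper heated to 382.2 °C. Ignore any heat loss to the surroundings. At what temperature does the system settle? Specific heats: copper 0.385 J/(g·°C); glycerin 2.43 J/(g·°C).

T_f ≈ 46.9 °C

Net heat exchanged in the isolated system is zero:
588.3×0.385×(T − 382.2) + 1491×2.43×(T − 25.97) = 0
226.5(T − 382.2) + 3623.1(T − 25.97) = 0
(226.5 + 3623.1) T = 226.5×382.2 + 3623.1×25.97
T ≈ 46.93 °C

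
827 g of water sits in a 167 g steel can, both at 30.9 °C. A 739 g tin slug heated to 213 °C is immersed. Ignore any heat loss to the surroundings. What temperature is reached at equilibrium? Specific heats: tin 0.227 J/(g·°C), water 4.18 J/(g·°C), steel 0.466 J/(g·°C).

Setting the total heat transfer to zero:
739·0.227·(T − 213) + 827·4.18·(T − 30.9) + 167·0.466·(T − 30.9) = 0
167.75(T − 213) + 3456.9(T − 30.9) + 77.82(T − 30.9) = 0
(167.75 + 3456.9 + 77.82) T = 167.75·213 + 3456.9·30.9 + 77.82·30.9
T = 144953 / 3702.4 = 39.2 °C

T_f ≈ 39.2 °C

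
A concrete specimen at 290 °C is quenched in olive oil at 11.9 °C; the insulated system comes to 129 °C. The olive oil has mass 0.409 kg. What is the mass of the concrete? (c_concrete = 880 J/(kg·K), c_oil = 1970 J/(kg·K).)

Heat lost by the concrete = heat gained by the oil:
m×880×(290 − 129) = 0.409×1970×(129 − 11.9)
141680 m = 94351  ⇒  m ≈ 0.6659 kg

m ≈ 0.666 kg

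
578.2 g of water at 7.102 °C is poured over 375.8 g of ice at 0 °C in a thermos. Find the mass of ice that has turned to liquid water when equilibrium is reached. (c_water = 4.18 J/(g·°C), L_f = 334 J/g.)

m_melted ≈ 51.4 g

Heat available from the water dropping to 0 °C: 578.2×4.18×7.102 = 17165 J.
To melt every bit of ice: 375.8×334 = 125517 J.
That's not enough to melt it all — equilibrium is at 0 °C with ice remaining.
m_melt = 17165 / L_f = 51.39 g.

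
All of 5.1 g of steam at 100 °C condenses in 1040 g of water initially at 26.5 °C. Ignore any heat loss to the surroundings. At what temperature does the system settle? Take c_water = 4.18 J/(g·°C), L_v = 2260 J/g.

T_f ≈ 29.5 °C

Heat gained plus heat lost sum to zero:
condense steam: −5.1×2260 = −11526
  condensate cools 100→T: 5.1×4.18×(T − 100) = 21.32(T − 100)
  original water: 4347.2(T − 26.5)
4368.5 T = 11526 + 2131.8 + 115201 = 128859
T ≈ 29.50 °C, under the boiling point, so the assumption holds.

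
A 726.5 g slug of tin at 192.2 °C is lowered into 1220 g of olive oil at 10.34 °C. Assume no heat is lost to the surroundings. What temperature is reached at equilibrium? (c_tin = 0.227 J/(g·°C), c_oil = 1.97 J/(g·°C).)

T_f ≈ 22.0 °C

T_f is the heat-capacity-weighted average of the initial temperatures:
T_f = (164.92×192.2 + 2403.4×10.34) / (164.92 + 2403.4)
    = 56548 / 2568.3 ≈ 22.02 °C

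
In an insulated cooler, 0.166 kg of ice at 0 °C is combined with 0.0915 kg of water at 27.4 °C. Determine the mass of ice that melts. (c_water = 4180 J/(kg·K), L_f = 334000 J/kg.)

Heat available from the water dropping to 0 °C: 0.0915×4180×27.4 = 10480 J.
Melting all 0.166 kg of ice would need 0.166×334000 = 55444 J.
That's not enough to melt it all — equilibrium is at 0 °C with ice remaining.
Mass melted = 10480/334000 ≈ 0.03138 kg.

m_melted ≈ 0.0314 kg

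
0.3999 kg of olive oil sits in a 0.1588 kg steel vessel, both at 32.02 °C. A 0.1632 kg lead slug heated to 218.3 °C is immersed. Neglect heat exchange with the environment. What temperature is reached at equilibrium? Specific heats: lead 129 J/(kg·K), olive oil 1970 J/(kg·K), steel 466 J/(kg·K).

Heat gained plus heat lost sum to zero:
0.1632·129·(T − 218.3) + 0.3999·1970·(T − 32.02) + 0.1588·466·(T − 32.02) = 0
882.86 T = 32191
T = 32191/882.86 ≈ 36.46 °C

T_f ≈ 36.5 °C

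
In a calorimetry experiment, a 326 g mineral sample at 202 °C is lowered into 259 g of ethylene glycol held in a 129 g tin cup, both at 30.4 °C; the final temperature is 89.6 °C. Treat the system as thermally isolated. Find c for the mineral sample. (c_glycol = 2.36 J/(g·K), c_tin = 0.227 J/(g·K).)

Net heat exchanged in the isolated system is zero:
326·c·(89.6 − 202) + 259·2.36·(89.6 − 30.4) + 129·0.227·(89.6 − 30.4) = 0
-36642 c = -37919
c = -37919/-36642 ≈ 1.035 J/(g·K)

c ≈ 1.03 J/(g·K)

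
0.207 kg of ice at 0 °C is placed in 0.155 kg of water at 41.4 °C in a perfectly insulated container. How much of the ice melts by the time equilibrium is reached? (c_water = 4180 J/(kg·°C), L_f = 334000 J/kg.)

m_melted ≈ 0.0803 kg

Cooling the water to 0 °C releases 0.155×4180×41.4 = 26823 J.
To melt every bit of ice: 0.207×334000 = 69138 J.
That's not enough to melt it all — equilibrium is at 0 °C with ice remaining.
m_melted×334000 = 26823  ⇒  m_melted ≈ 0.08031 kg.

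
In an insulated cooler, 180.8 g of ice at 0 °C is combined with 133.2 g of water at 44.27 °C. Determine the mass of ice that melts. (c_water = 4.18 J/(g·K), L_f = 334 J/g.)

Heat available from the water dropping to 0 °C: 133.2×4.18×44.27 = 24648 J.
To melt every bit of ice: 180.8×334 = 60387 J.
That's not enough to melt it all — equilibrium is at 0 °C with ice remaining.
Mass melted = 24648/334 ≈ 73.8 g.

m_melted ≈ 73.8 g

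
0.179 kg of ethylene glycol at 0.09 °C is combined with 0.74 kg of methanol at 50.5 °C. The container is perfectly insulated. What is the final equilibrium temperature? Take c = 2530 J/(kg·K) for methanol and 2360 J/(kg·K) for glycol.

T_f ≈ 41.2 °C

T_f = Σ m_i c_i T_i / Σ m_i c_i:
T_f = (1872.2·50.5 + 422.44·0.09) / (1872.2 + 422.44)
    = 94584 / 2294.6 ≈ 41.22 °C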